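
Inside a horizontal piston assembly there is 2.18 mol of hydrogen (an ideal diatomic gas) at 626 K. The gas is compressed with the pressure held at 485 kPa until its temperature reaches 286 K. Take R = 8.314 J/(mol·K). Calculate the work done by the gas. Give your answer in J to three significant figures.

Isobaric: W = P ΔV = nR ΔT.
W = (2.18)(8.314)(286 − 626) = -6162 J.

W ≈ -6160 J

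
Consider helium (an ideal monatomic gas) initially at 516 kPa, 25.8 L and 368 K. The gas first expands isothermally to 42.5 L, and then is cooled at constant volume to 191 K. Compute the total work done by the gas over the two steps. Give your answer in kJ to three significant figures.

W_total ≈ 6.64 kJ

Step 1 (isothermal): W = P₁V₁ ln(V₂/V₁) = (13313) ln(42.5/25.8) = 6645 J.
Step 2 (isochoric): W = 0 (constant volume).
W_total = 6645 + 0 = 6645 J.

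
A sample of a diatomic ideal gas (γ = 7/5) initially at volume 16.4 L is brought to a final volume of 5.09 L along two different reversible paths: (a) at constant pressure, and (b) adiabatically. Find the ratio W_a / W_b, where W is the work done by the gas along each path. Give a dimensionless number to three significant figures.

W_a / W_b ≈ 0.462

Path (a) isobaric: W = P₁(V₂ − V₁) → W_a/(P₁V₁) = -0.6896.
Path (b) adiabatic: W = P₁V₁(1 − (V₁/V₂)^(γ−1))/(γ−1) → W_b/(P₁V₁) = -1.492.
W_a / W_b = -0.6896 / -1.492 = 0.4622.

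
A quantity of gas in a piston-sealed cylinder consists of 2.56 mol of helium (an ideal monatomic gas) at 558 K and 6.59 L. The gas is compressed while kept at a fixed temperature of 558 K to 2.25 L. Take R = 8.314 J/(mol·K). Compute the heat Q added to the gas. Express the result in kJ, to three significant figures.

Q ≈ -12.8 kJ

Isothermal ⇒ ΔU = 0, so Q = W = nRT ln(V₂/V₁).
Q = (2.56)(8.314)(558) ln(2.25/6.59) = 11876 × -1.075 = -12763 J.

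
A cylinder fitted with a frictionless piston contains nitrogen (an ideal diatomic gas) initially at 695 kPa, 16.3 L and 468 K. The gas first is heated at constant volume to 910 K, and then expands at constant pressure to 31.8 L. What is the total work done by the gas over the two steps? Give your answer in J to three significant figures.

W_total ≈ 20900 J

Step 1 (isochoric): W = 0 (constant volume).
After step 1: P = 1351 kPa (V unchanged).
Step 2 (isobaric): W = PΔV = (1351 kPa)(31.8 − 16.3 L) = 20947 J.
W_total = 0 + 20947 = 20947 J.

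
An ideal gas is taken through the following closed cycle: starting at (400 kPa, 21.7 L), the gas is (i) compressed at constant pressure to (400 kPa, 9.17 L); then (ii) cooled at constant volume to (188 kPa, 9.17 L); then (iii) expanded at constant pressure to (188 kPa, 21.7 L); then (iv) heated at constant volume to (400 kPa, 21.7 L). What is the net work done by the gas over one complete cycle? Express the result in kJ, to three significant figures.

W_net ≈ -2.66 kJ

Constant-volume legs do no work.
W(i) = (400)(9.17 − 21.7) = -5012 J; W(iii) = (188)(21.7 − 9.17) = 2356 J.
W_net = -5012 + 2356 = -2656 J (the counter-clockwise enclosed area).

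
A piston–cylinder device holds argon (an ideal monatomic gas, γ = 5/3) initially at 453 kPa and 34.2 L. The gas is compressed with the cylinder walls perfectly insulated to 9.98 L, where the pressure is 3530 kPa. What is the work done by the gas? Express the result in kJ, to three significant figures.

W ≈ -29.6 kJ

Adiabatic: W = (P₁V₁ − P₂V₂)/(γ − 1) with γ = 5/3.
P₁V₁ = 15493 J, P₂V₂ = 35229 J.
W = (15493 − 35229) / 0.6667 = -29605 J.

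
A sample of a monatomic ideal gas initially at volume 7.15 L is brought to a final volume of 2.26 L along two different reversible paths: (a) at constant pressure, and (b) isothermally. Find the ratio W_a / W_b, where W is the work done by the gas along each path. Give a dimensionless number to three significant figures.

W_a / W_b ≈ 0.594

Path (a) isobaric: W = P₁(V₂ − V₁) → W_a/(P₁V₁) = -0.6839.
Path (b) isothermal: W = P₁V₁ ln(V₂/V₁) → W_b/(P₁V₁) = -1.152.
W_a / W_b = -0.6839 / -1.152 = 0.5938.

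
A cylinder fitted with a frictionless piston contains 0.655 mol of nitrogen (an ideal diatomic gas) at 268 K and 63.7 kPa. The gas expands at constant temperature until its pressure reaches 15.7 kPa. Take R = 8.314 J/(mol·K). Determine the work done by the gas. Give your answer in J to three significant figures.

Isothermal process: W = nRT ln(V₂/V₁) = nRT ln(P₁/P₂).
W = (0.655)(8.314)(268) × ln(63.7/15.7)
  = 1459 × ln(4.057) = 1459 × 1.401
W_by_gas = 2044 J.

W ≈ 2040 J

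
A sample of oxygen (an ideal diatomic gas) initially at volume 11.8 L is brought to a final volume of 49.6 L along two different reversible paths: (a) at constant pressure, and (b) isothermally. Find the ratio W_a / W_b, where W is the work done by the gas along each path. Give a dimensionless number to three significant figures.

Path (a) isobaric: W = P₁(V₂ − V₁) → W_a/(P₁V₁) = 3.203.
Path (b) isothermal: W = P₁V₁ ln(V₂/V₁) → W_b/(P₁V₁) = 1.436.
W_a / W_b = 3.203 / 1.436 = 2.231.

W_a / W_b ≈ 2.23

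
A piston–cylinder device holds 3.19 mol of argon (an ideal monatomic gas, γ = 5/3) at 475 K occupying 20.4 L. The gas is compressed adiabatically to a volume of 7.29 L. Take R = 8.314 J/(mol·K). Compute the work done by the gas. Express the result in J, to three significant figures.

W ≈ -18600 J

Adiabatic: TV^(γ−1) = const with γ = 5/3.
T₂ = T₁ (V₁/V₂)^(γ−1) = 475 × (20.4/7.29)^0.667 = 475 × 1.986 = 943.3 K.
W_by = nCᵥ(T₁ − T₂) = (3.19)(12.47)(475 − 943.3) = -18628 J.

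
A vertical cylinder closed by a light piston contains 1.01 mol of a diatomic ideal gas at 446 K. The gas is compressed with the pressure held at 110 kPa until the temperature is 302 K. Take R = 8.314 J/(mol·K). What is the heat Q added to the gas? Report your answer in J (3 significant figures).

Q ≈ -4230 J

Isobaric: W = nRΔT = (1.01)(8.314)(-144) = -1209 J.
ΔU = nCᵥΔT with Cᵥ = 5R/2: ΔU = (1.01)(20.79)(-144) = -3023 J.
Q = ΔU + W = -3023 − 1209 = -4232 J.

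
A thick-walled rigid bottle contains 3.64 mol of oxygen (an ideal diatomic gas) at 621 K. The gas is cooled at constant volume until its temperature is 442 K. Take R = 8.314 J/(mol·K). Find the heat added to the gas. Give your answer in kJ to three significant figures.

Constant volume ⇒ W = 0, so Q = ΔU = nCᵥΔT with Cᵥ = 5R/2 = 20.79 J/(mol·K).
ΔU = (3.64)(20.79)(442 − 621) = -13543 J.

Q ≈ -13.5 kJ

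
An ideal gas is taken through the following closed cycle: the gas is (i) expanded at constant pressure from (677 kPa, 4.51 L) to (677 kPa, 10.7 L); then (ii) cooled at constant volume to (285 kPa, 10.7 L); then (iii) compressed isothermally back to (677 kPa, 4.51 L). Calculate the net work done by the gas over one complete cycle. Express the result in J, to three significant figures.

Leg (i): W = PΔV = (677)(10.7 − 4.51) = 4191 J.
Leg (ii): W = 0.
Leg (iii): W = PᵢVᵢ ln(V_f/Vᵢ) = (3050) ln(4.51/10.7) = -2635 J.
W_net = 4191 − 2635 = 1556 J.

W_net ≈ 1560 J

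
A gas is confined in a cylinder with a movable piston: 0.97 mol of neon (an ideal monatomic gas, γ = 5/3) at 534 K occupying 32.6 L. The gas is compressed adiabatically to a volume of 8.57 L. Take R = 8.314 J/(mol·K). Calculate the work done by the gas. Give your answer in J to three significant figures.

Adiabatic: TV^(γ−1) = const with γ = 5/3.
T₂ = T₁ (V₁/V₂)^(γ−1) = 534 × (32.6/8.57)^0.667 = 534 × 2.437 = 1301 K.
W_by = nCᵥ(T₁ − T₂) = (0.97)(12.47)(534 − 1301) = -9282 J.

W ≈ -9280 J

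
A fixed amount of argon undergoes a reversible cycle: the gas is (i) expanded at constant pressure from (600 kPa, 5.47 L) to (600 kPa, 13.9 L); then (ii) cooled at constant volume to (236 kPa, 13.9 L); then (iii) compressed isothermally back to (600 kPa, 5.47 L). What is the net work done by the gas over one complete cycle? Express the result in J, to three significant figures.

Leg (i): W = PΔV = (600)(13.9 − 5.47) = 5058 J.
Leg (ii): W = 0.
Leg (iii): W = PᵢVᵢ ln(V_f/Vᵢ) = (3280) ln(5.47/13.9) = -3059 J.
W_net = 5058 − 3059 = 1999 J.

W_net ≈ 2000 J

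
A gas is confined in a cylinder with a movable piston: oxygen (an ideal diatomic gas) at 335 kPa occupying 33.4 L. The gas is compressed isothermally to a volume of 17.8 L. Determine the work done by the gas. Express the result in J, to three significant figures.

W ≈ -7040 J

Isothermal: W = nRT ln(V₂/V₁) = P₁V₁ ln(V₂/V₁).
P₁V₁ = (335 kPa)(33.4 L) = 11189 J.
W = 11189 × ln(17.8/33.4) = 11189 × -0.6294
W_by_gas = -7042 J.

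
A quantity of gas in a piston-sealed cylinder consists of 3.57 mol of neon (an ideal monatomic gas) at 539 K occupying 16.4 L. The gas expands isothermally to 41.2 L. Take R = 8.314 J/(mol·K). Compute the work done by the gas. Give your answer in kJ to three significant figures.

W ≈ 14.7 kJ

Isothermal: W = nRT ln(V₂/V₁).
W = (3.57)(8.314)(539) × ln(41.2/16.4)
  = 15998 × 0.9212
W_by_gas = 14737 J.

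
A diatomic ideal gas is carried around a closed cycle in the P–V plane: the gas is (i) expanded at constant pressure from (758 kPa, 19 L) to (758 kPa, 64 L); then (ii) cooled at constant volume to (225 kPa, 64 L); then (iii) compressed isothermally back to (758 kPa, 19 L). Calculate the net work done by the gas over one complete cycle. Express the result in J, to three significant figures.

Leg (i): W = PΔV = (758)(64 − 19) = 34110 J.
Leg (ii): W = 0.
Leg (iii): W = PᵢVᵢ ln(V_f/Vᵢ) = (14400) ln(19/64) = -17488 J.
W_net = 34110 − 17488 = 16622 J.

W_net ≈ 16600 J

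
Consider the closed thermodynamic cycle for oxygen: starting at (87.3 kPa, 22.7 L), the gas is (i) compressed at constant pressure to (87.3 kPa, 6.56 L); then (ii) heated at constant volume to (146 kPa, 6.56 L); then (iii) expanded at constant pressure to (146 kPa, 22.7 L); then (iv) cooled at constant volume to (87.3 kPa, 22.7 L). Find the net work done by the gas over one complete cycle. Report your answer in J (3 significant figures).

W_net ≈ 947 J

Constant-volume legs do no work.
W(i) = (87.3)(6.56 − 22.7) = -1409 J; W(iii) = (146)(22.7 − 6.56) = 2356 J.
W_net = -1409 + 2356 = 947.4 J (the clockwise enclosed area).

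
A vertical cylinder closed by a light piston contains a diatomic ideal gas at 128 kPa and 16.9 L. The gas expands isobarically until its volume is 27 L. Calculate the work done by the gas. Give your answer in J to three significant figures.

W ≈ 1290 J

Isobaric: W = P ΔV.
W = (128 kPa)(27 − 16.9 L) = (128)(10.1) = 1293 J.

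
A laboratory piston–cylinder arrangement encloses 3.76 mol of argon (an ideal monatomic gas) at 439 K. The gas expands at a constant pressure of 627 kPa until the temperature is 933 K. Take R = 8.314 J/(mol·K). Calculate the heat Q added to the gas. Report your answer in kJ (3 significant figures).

Q ≈ 38.6 kJ

Isobaric: W = nRΔT = (3.76)(8.314)(494) = 15443 J.
ΔU = nCᵥΔT with Cᵥ = 3R/2: ΔU = (3.76)(12.47)(494) = 23164 J.
Q = ΔU + W = 23164 + 15443 = 38607 J.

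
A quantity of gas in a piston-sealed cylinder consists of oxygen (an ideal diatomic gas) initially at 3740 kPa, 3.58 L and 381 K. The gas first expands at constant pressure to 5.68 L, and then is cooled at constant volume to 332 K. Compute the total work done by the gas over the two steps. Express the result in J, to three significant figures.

W_total ≈ 7850 J

Step 1 (isobaric): W = PΔV = (3740 kPa)(5.68 − 3.58 L) = 7854 J.
Step 2 (isochoric): W = 0 (constant volume).
W_total = 7854 + 0 = 7854 J.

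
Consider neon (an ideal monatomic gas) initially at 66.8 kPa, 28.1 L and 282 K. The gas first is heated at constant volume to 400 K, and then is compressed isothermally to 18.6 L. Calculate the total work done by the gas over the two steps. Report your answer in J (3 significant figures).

Step 1 (isochoric): W = 0 (constant volume).
After step 1: P = 94.75 kPa (V unchanged).
Step 2 (isothermal): W = P₁V₁ ln(V₂/V₁) = (2663) ln(18.6/28.1) = -1099 J.
W_total = 0 − 1099 = -1099 J.

W_total ≈ -1100 J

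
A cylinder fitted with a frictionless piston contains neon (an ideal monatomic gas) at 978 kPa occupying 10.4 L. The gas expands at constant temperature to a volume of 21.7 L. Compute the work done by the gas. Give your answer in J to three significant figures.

W ≈ 7480 J

Isothermal: W = nRT ln(V₂/V₁) = P₁V₁ ln(V₂/V₁).
P₁V₁ = (978 kPa)(10.4 L) = 10171 J.
W = 10171 × ln(21.7/10.4) = 10171 × 0.7355
W_by_gas = 7481 J.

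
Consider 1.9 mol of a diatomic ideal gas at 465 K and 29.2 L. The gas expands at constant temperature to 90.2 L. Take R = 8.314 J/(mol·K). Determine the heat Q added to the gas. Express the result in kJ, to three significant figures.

Q ≈ 8.28 kJ

Isothermal ⇒ ΔU = 0, so Q = W = nRT ln(V₂/V₁).
Q = (1.9)(8.314)(465) ln(90.2/29.2) = 7345 × 1.128 = 8285 J.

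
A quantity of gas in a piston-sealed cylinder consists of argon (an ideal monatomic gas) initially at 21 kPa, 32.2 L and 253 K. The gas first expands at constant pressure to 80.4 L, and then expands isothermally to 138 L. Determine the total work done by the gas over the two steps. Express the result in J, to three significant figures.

W_total ≈ 1920 J

Step 1 (isobaric): W = PΔV = (21 kPa)(80.4 − 32.2 L) = 1012 J.
After step 1: P = 21 kPa, V = 80.4 L, T = 631.7 K.
Step 2 (isothermal): W = P₁V₁ ln(V₂/V₁) = (1688) ln(138/80.4) = 912.1 J.
W_total = 1012 + 912.1 = 1924 J.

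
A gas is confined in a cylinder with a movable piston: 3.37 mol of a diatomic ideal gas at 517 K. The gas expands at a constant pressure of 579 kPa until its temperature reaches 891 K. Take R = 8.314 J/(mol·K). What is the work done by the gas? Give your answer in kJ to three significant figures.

W ≈ 10.5 kJ

Isobaric: W = P ΔV = nR ΔT.
W = (3.37)(8.314)(891 − 517) = 10479 J.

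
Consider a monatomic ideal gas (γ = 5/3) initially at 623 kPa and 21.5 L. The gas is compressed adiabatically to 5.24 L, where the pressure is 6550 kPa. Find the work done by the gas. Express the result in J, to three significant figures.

Adiabatic: W = (P₁V₁ − P₂V₂)/(γ − 1) with γ = 5/3.
P₁V₁ = 13394 J, P₂V₂ = 34322 J.
W = (13394 − 34322) / 0.6667 = -31391 J.

W ≈ -31400 J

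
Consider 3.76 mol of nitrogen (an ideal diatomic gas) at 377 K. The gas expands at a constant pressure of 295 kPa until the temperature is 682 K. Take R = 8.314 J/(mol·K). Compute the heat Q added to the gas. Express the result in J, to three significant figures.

Q ≈ 33400 J

Isobaric: W = nRΔT = (3.76)(8.314)(305) = 9534 J.
ΔU = nCᵥΔT with Cᵥ = 5R/2: ΔU = (3.76)(20.79)(305) = 23836 J.
Q = ΔU + W = 23836 + 9534 = 33371 J.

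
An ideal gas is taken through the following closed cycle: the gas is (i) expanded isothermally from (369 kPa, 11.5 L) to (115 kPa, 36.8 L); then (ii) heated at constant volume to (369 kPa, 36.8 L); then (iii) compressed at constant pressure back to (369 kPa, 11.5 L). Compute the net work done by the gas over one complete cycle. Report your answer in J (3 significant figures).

Leg (i): W = PᵢVᵢ ln(V_f/Vᵢ) = (4244) ln(36.8/11.5) = 4936 J.
Leg (ii): W = 0.
Leg (iii): W = PΔV = (369)(11.5 − 36.8) = -9336 J.
W_net = 4936 − 9336 = -4400 J.

W_net ≈ -4400 J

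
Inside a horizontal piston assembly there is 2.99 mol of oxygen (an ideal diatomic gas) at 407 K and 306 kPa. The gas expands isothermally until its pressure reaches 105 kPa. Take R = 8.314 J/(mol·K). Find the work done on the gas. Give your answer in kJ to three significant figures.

W ≈ -10.8 kJ

Isothermal process: W = nRT ln(V₂/V₁) = nRT ln(P₁/P₂).
W = (2.99)(8.314)(407) × ln(306/105)
  = 10118 × ln(2.914) = 10118 × 1.07
W_by_gas = 10822 J; work on gas = −W_by = -10822 J.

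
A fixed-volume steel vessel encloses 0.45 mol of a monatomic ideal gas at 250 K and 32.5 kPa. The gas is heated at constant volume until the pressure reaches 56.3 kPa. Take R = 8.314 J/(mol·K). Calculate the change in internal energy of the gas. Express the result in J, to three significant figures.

Constant volume ⇒ W = 0, so Q = ΔU = nCᵥΔT with Cᵥ = 3R/2 = 12.47 J/(mol·K).
At constant V, T₂/T₁ = P₂/P₁ ⇒ ΔT = T₁(P₂/P₁ − 1) = 250·(56.3/32.5 − 1) = 183.1 K.
ΔU = (0.45)(12.47)(183.1) = 1027 J.

ΔU ≈ 1030 J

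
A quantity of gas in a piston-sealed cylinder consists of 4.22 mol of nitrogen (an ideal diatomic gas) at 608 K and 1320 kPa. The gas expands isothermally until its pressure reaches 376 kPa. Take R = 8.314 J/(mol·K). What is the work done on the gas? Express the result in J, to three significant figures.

Isothermal process: W = nRT ln(V₂/V₁) = nRT ln(P₁/P₂).
W = (4.22)(8.314)(608) × ln(1320/376)
  = 21332 × ln(3.511) = 21332 × 1.256
W_by_gas = 26788 J; work on gas = −W_by = -26788 J.

W ≈ -26800 J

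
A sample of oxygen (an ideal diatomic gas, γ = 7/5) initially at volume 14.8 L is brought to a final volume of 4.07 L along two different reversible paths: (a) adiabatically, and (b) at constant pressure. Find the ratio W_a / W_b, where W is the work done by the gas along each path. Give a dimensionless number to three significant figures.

W_a / W_b ≈ 2.33

Path (a) adiabatic: W = P₁V₁(1 − (V₁/V₂)^(γ−1))/(γ−1) → W_a/(P₁V₁) = -1.69.
Path (b) isobaric: W = P₁(V₂ − V₁) → W_b/(P₁V₁) = -0.725.
W_a / W_b = -1.69 / -0.725 = 2.331.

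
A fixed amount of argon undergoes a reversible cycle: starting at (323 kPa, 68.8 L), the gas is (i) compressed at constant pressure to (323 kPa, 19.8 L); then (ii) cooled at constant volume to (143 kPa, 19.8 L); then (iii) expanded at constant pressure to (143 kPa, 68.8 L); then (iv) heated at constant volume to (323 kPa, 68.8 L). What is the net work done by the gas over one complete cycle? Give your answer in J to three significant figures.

W_net ≈ -8820 J

Constant-volume legs do no work.
W(i) = (323)(19.8 − 68.8) = -15827 J; W(iii) = (143)(68.8 − 19.8) = 7007 J.
W_net = -15827 + 7007 = -8820 J (the counter-clockwise enclosed area).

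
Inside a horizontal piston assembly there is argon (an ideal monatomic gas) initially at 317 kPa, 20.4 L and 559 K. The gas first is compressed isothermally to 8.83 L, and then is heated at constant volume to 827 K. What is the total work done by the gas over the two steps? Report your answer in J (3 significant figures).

Step 1 (isothermal): W = P₁V₁ ln(V₂/V₁) = (6467) ln(8.83/20.4) = -5415 J.
Step 2 (isochoric): W = 0 (constant volume).
W_total = -5415 + 0 = -5415 J.

W_total ≈ -5420 J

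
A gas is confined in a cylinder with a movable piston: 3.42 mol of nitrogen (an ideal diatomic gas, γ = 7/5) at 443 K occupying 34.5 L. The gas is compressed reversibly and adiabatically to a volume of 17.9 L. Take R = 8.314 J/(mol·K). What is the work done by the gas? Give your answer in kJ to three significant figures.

Adiabatic: TV^(γ−1) = const with γ = 7/5.
T₂ = T₁ (V₁/V₂)^(γ−1) = 443 × (34.5/17.9)^0.4 = 443 × 1.3 = 576 K.
W_by = nCᵥ(T₁ − T₂) = (3.42)(20.79)(443 − 576) = -9451 J.

W ≈ -9.45 kJ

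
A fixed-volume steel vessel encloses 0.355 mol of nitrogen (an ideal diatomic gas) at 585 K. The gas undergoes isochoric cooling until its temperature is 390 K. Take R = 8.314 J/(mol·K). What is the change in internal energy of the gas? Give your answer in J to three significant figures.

ΔU ≈ -1440 J

Constant volume ⇒ W = 0, so Q = ΔU = nCᵥΔT with Cᵥ = 5R/2 = 20.79 J/(mol·K).
ΔU = (0.355)(20.79)(390 − 585) = -1439 J.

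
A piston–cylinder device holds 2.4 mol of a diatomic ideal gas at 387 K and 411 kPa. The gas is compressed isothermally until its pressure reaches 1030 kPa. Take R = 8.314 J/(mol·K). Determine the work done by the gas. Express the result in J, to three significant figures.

Isothermal process: W = nRT ln(V₂/V₁) = nRT ln(P₁/P₂).
W = (2.4)(8.314)(387) × ln(411/1030)
  = 7722 × ln(0.399) = 7722 × -0.9187
W_by_gas = -7094 J.

W ≈ -7090 J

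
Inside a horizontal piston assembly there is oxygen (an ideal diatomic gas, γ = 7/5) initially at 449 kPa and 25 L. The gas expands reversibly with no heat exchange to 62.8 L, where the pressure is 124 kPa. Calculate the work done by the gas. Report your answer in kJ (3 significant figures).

W ≈ 8.59 kJ

Adiabatic: W = (P₁V₁ − P₂V₂)/(γ − 1) with γ = 7/5.
P₁V₁ = 11225 J, P₂V₂ = 7787 J.
W = (11225 − 7787) / 0.4 = 8595 J.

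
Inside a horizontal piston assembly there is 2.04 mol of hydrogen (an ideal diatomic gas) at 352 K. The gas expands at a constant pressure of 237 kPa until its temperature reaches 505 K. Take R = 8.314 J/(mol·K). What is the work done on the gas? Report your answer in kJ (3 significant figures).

Isobaric: W = P ΔV = nR ΔT.
W = (2.04)(8.314)(505 − 352) = 2595 J.
Work on gas = −W_by = -2595 J.

W ≈ -2.59 kJ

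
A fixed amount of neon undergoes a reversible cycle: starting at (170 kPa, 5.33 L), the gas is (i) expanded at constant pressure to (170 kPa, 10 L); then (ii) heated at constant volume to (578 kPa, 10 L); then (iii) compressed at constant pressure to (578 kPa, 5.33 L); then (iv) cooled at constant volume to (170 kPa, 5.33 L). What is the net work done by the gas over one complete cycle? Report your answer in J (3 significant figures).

Constant-volume legs do no work.
W(i) = (170)(10 − 5.33) = 793.9 J; W(iii) = (578)(5.33 − 10) = -2699 J.
W_net = 793.9 − 2699 = -1905 J (the counter-clockwise enclosed area).

W_net ≈ -1910 J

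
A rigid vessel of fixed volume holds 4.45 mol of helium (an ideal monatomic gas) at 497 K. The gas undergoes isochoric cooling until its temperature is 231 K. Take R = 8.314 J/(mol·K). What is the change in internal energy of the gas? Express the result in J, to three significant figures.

Constant volume ⇒ W = 0, so Q = ΔU = nCᵥΔT with Cᵥ = 3R/2 = 12.47 J/(mol·K).
ΔU = (4.45)(12.47)(231 − 497) = -14762 J.

ΔU ≈ -14800 J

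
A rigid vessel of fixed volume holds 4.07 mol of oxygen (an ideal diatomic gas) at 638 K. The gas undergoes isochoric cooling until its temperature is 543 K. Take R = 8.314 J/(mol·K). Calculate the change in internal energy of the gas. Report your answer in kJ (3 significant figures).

ΔU ≈ -8.04 kJ

Constant volume ⇒ W = 0, so Q = ΔU = nCᵥΔT with Cᵥ = 5R/2 = 20.79 J/(mol·K).
ΔU = (4.07)(20.79)(543 − 638) = -8037 J.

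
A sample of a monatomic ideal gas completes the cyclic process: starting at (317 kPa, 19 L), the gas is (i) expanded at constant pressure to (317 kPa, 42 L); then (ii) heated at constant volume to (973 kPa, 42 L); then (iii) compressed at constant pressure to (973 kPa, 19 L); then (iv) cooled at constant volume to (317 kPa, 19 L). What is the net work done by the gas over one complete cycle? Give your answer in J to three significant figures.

W_net ≈ -15100 J

Constant-volume legs do no work.
W(i) = (317)(42 − 19) = 7291 J; W(iii) = (973)(19 − 42) = -22379 J.
W_net = 7291 − 22379 = -15088 J (the counter-clockwise enclosed area).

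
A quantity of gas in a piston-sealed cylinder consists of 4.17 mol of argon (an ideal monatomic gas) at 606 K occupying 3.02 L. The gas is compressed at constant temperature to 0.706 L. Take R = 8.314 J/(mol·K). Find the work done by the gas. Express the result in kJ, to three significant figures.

W ≈ -30.5 kJ

Isothermal: W = nRT ln(V₂/V₁).
W = (4.17)(8.314)(606) × ln(0.706/3.02)
  = 21010 × -1.453
W_by_gas = -30535 J.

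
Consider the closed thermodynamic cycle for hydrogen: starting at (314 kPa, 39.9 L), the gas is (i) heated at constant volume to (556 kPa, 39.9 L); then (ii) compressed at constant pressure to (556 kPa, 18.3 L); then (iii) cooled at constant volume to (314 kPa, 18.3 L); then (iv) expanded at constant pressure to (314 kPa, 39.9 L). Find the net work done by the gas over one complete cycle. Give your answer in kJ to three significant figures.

Constant-volume legs do no work.
W(ii) = (556)(18.3 − 39.9) = -12010 J; W(iv) = (314)(39.9 − 18.3) = 6782 J.
W_net = -12010 + 6782 = -5227 J (the counter-clockwise enclosed area).

W_net ≈ -5.23 kJ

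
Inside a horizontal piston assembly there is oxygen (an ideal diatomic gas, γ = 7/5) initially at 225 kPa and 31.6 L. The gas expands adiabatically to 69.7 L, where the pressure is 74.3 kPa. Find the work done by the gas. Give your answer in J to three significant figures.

W ≈ 4830 J

Adiabatic: W = (P₁V₁ − P₂V₂)/(γ − 1) with γ = 7/5.
P₁V₁ = 7110 J, P₂V₂ = 5179 J.
W = (7110 − 5179) / 0.4 = 4828 J.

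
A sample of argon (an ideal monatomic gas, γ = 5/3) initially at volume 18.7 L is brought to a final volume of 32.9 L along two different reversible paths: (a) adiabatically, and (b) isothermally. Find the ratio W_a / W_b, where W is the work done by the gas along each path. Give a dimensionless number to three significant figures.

W_a / W_b ≈ 0.833

Path (a) adiabatic: W = P₁V₁(1 − (V₁/V₂)^(γ−1))/(γ−1) → W_a/(P₁V₁) = 0.4707.
Path (b) isothermal: W = P₁V₁ ln(V₂/V₁) → W_b/(P₁V₁) = 0.5649.
W_a / W_b = 0.4707 / 0.5649 = 0.8333.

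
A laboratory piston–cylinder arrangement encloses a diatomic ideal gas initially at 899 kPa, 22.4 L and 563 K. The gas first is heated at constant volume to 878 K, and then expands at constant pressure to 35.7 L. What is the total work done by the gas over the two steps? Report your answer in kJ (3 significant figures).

Step 1 (isochoric): W = 0 (constant volume).
After step 1: P = 1402 kPa (V unchanged).
Step 2 (isobaric): W = PΔV = (1402 kPa)(35.7 − 22.4 L) = 18647 J.
W_total = 0 + 18647 = 18647 J.

W_total ≈ 18.6 kJ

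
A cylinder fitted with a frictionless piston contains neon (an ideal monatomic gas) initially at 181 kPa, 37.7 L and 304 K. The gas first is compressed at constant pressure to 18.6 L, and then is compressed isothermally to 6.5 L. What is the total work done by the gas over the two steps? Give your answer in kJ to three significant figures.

Step 1 (isobaric): W = PΔV = (181 kPa)(18.6 − 37.7 L) = -3457 J.
After step 1: P = 181 kPa, V = 18.6 L, T = 150 K.
Step 2 (isothermal): W = P₁V₁ ln(V₂/V₁) = (3367) ln(6.5/18.6) = -3540 J.
W_total = -3457 − 3540 = -6997 J.

W_total ≈ -7.00 kJ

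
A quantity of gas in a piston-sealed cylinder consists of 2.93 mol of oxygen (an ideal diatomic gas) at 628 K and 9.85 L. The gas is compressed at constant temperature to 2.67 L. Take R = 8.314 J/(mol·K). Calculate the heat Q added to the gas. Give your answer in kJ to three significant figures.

Isothermal ⇒ ΔU = 0, so Q = W = nRT ln(V₂/V₁).
Q = (2.93)(8.314)(628) ln(2.67/9.85) = 15298 × -1.305 = -19970 J.

Q ≈ -20.0 kJ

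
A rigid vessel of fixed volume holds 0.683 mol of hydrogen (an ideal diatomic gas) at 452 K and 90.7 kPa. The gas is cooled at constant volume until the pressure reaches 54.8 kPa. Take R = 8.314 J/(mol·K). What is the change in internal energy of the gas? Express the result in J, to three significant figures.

Constant volume ⇒ W = 0, so Q = ΔU = nCᵥΔT with Cᵥ = 5R/2 = 20.79 J/(mol·K).
At constant V, T₂/T₁ = P₂/P₁ ⇒ ΔT = T₁(P₂/P₁ − 1) = 452·(54.8/90.7 − 1) = -178.9 K.
ΔU = (0.683)(20.79)(-178.9) = -2540 J.

ΔU ≈ -2540 J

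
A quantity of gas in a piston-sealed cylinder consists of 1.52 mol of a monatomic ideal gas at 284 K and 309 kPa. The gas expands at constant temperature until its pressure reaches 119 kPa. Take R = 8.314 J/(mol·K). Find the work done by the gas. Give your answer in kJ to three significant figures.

W ≈ 3.42 kJ

Isothermal process: W = nRT ln(V₂/V₁) = nRT ln(P₁/P₂).
W = (1.52)(8.314)(284) × ln(309/119)
  = 3589 × ln(2.597) = 3589 × 0.9542
W_by_gas = 3425 J.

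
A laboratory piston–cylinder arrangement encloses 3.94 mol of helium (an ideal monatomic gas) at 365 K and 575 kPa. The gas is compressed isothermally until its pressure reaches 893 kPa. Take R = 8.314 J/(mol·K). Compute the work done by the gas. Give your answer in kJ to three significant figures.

Isothermal process: W = nRT ln(V₂/V₁) = nRT ln(P₁/P₂).
W = (3.94)(8.314)(365) × ln(575/893)
  = 11956 × ln(0.6439) = 11956 × -0.4402
W_by_gas = -5263 J.

W ≈ -5.26 kJ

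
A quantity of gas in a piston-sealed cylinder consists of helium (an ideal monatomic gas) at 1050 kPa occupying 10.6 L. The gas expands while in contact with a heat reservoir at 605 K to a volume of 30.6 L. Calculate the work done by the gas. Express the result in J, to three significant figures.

Isothermal: W = nRT ln(V₂/V₁) = P₁V₁ ln(V₂/V₁).
P₁V₁ = (1050 kPa)(10.6 L) = 11130 J.
W = 11130 × ln(30.6/10.6) = 11130 × 1.06
W_by_gas = 11799 J.

W ≈ 11800 J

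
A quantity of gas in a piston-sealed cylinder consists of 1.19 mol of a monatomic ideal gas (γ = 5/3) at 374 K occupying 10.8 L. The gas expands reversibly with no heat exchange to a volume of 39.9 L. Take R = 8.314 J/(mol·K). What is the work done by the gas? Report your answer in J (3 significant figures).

Adiabatic: TV^(γ−1) = const with γ = 5/3.
T₂ = T₁ (V₁/V₂)^(γ−1) = 374 × (10.8/39.9)^0.667 = 374 × 0.4184 = 156.5 K.
W_by = nCᵥ(T₁ − T₂) = (1.19)(12.47)(374 − 156.5) = 3228 J.

W ≈ 3230 J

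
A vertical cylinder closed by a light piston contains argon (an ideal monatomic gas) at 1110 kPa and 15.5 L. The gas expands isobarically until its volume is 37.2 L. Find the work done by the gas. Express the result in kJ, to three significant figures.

W ≈ 24.1 kJ

Isobaric: W = P ΔV.
W = (1110 kPa)(37.2 − 15.5 L) = (1110)(21.7) = 24087 J.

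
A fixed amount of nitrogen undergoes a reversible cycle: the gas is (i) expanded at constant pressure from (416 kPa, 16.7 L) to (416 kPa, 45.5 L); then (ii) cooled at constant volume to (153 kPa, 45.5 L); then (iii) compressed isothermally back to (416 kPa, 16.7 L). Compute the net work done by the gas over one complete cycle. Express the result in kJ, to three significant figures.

Leg (i): W = PΔV = (416)(45.5 − 16.7) = 11981 J.
Leg (ii): W = 0.
Leg (iii): W = PᵢVᵢ ln(V_f/Vᵢ) = (6962) ln(16.7/45.5) = -6978 J.
W_net = 11981 − 6978 = 5003 J.

W_net ≈ 5.00 kJ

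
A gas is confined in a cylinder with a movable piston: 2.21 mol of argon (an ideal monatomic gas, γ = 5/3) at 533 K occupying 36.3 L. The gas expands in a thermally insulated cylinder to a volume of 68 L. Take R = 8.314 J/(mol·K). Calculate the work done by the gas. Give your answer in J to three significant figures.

W ≈ 5020 J

Adiabatic: TV^(γ−1) = const with γ = 5/3.
T₂ = T₁ (V₁/V₂)^(γ−1) = 533 × (36.3/68)^0.667 = 533 × 0.6581 = 350.7 K.
W_by = nCᵥ(T₁ − T₂) = (2.21)(12.47)(533 − 350.7) = 5023 J.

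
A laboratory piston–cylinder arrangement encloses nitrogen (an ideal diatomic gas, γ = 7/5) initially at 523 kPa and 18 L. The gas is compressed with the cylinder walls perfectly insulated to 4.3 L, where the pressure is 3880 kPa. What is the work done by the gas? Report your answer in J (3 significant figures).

Adiabatic: W = (P₁V₁ − P₂V₂)/(γ − 1) with γ = 7/5.
P₁V₁ = 9414 J, P₂V₂ = 16684 J.
W = (9414 − 16684) / 0.4 = -18175 J.

W ≈ -18200 J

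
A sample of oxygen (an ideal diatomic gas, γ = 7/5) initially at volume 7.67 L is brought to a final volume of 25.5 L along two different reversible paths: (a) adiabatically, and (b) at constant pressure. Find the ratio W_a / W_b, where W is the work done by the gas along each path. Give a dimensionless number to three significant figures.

W_a / W_b ≈ 0.410

Path (a) adiabatic: W = P₁V₁(1 − (V₁/V₂)^(γ−1))/(γ−1) → W_a/(P₁V₁) = 0.9539.
Path (b) isobaric: W = P₁(V₂ − V₁) → W_b/(P₁V₁) = 2.325.
W_a / W_b = 0.9539 / 2.325 = 0.4103.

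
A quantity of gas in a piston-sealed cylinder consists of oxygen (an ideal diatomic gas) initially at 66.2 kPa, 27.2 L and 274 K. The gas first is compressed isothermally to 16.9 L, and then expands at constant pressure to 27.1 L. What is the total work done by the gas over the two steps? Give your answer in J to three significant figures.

W_total ≈ 230 J

Step 1 (isothermal): W = P₁V₁ ln(V₂/V₁) = (1801) ln(16.9/27.2) = -856.9 J.
After step 1: P = 106.5 kPa, V = 16.9 L, T = 274 K.
Step 2 (isobaric): W = PΔV = (106.5 kPa)(27.1 − 16.9 L) = 1087 J.
W_total = -856.9 + 1087 = 229.8 J.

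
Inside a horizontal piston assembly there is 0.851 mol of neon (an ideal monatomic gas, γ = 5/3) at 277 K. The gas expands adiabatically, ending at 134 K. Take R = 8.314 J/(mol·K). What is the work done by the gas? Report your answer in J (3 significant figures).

Adiabatic ⇒ Q = 0, so W_by = −ΔU = nCᵥ(T₁ − T₂).
Cᵥ = 3R/2 = 12.47 J/(mol·K).
W = (0.851)(12.47)(277 − 134) = 1518 J.

W ≈ 1520 J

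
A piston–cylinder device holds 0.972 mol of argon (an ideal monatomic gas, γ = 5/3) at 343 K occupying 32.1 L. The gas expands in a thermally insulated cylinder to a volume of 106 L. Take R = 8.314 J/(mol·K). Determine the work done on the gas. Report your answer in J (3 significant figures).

Adiabatic: TV^(γ−1) = const with γ = 5/3.
T₂ = T₁ (V₁/V₂)^(γ−1) = 343 × (32.1/106)^0.667 = 343 × 0.451 = 154.7 K.
W_by = nCᵥ(T₁ − T₂) = (0.972)(12.47)(343 − 154.7) = 2283 J.
Work on gas = −W_by = -2283 J.

W ≈ -2280 J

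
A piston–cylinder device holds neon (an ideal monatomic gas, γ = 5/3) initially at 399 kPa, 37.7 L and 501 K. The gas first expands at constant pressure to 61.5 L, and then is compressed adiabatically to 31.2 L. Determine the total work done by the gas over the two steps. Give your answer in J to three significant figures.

W_total ≈ -11600 J

Step 1 (isobaric): W = PΔV = (399 kPa)(61.5 − 37.7 L) = 9496 J.
After step 1: P = 399 kPa, V = 61.5 L, T = 817.3 K.
Step 2 (adiabatic): W = (P₁V₁ − P₂V₂)/(γ−1) = (24538 − 38577)/0.667 = -21058 J.
W_total = 9496 − 21058 = -11562 J.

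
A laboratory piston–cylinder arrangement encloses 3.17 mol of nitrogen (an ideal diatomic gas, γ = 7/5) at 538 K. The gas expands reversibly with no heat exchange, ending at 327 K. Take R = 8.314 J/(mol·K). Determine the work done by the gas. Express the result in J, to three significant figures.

W ≈ 13900 J

Adiabatic ⇒ Q = 0, so W_by = −ΔU = nCᵥ(T₁ − T₂).
Cᵥ = 5R/2 = 20.79 J/(mol·K).
W = (3.17)(20.79)(538 − 327) = 13902 J.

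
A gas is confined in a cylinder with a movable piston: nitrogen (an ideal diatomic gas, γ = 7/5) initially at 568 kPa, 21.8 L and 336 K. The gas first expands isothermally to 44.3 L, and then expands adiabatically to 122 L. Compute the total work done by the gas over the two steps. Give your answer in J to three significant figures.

W_total ≈ 19100 J

Step 1 (isothermal): W = P₁V₁ ln(V₂/V₁) = (12382) ln(44.3/21.8) = 8780 J.
After step 1: P = 279.5 kPa, V = 44.3 L, T = 336 K.
Step 2 (adiabatic): W = (P₁V₁ − P₂V₂)/(γ−1) = (12382 − 8257)/0.4 = 10313 J.
W_total = 8780 + 10313 = 19094 J.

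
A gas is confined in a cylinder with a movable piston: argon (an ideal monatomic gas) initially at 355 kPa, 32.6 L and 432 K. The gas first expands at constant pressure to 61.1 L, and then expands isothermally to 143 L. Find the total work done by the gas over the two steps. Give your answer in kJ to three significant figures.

W_total ≈ 28.6 kJ

Step 1 (isobaric): W = PΔV = (355 kPa)(61.1 − 32.6 L) = 10118 J.
After step 1: P = 355 kPa, V = 61.1 L, T = 809.7 K.
Step 2 (isothermal): W = P₁V₁ ln(V₂/V₁) = (21690) ln(143/61.1) = 18444 J.
W_total = 10118 + 18444 = 28562 J.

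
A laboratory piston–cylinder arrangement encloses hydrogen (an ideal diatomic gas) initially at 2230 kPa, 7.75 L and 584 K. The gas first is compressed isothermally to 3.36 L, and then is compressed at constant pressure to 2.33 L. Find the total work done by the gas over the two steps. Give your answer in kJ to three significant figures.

Step 1 (isothermal): W = P₁V₁ ln(V₂/V₁) = (17282) ln(3.36/7.75) = -14444 J.
After step 1: P = 5144 kPa, V = 3.36 L, T = 584 K.
Step 2 (isobaric): W = PΔV = (5144 kPa)(2.33 − 3.36 L) = -5298 J.
W_total = -14444 − 5298 = -19742 J.

W_total ≈ -19.7 kJ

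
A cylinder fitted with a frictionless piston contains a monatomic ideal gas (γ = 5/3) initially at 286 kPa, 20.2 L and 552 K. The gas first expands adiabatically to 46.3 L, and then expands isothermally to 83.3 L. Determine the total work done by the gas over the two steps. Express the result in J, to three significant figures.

Step 1 (adiabatic): W = (P₁V₁ − P₂V₂)/(γ−1) = (5777 − 3323)/0.667 = 3681 J.
After step 1: P = 71.78 kPa, V = 46.3 L, T = 317.5 K.
Step 2 (isothermal): W = P₁V₁ ln(V₂/V₁) = (3323) ln(83.3/46.3) = 1952 J.
W_total = 3681 + 1952 = 5633 J.

W_total ≈ 5630 J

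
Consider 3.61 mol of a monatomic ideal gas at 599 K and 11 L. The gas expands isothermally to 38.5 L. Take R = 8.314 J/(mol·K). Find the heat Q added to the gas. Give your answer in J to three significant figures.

Q ≈ 22500 J

Isothermal ⇒ ΔU = 0, so Q = W = nRT ln(V₂/V₁).
Q = (3.61)(8.314)(599) ln(38.5/11) = 17978 × 1.253 = 22522 J.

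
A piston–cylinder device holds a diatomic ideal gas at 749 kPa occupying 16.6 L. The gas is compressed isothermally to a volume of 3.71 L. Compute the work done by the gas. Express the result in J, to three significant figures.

W ≈ -18600 J

Isothermal: W = nRT ln(V₂/V₁) = P₁V₁ ln(V₂/V₁).
P₁V₁ = (749 kPa)(16.6 L) = 12433 J.
W = 12433 × ln(3.71/16.6) = 12433 × -1.498
W_by_gas = -18630 J.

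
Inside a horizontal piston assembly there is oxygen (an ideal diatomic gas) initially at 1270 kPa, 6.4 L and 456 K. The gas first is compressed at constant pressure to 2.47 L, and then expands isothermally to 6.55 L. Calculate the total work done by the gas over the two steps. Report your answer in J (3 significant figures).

W_total ≈ -1930 J

Step 1 (isobaric): W = PΔV = (1270 kPa)(2.47 − 6.4 L) = -4991 J.
After step 1: P = 1270 kPa, V = 2.47 L, T = 176 K.
Step 2 (isothermal): W = P₁V₁ ln(V₂/V₁) = (3137) ln(6.55/2.47) = 3059 J.
W_total = -4991 + 3059 = -1932 J.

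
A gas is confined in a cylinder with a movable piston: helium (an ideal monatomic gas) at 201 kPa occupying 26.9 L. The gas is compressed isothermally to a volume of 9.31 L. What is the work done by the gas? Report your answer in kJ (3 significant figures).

W ≈ -5.74 kJ

Isothermal: W = nRT ln(V₂/V₁) = P₁V₁ ln(V₂/V₁).
P₁V₁ = (201 kPa)(26.9 L) = 5407 J.
W = 5407 × ln(9.31/26.9) = 5407 × -1.061
W_by_gas = -5737 J.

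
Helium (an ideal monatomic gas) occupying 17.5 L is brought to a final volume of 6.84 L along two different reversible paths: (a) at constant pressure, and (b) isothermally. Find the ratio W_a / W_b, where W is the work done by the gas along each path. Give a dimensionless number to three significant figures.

W_a / W_b ≈ 0.648

Path (a) isobaric: W = P₁(V₂ − V₁) → W_a/(P₁V₁) = -0.6091.
Path (b) isothermal: W = P₁V₁ ln(V₂/V₁) → W_b/(P₁V₁) = -0.9394.
W_a / W_b = -0.6091 / -0.9394 = 0.6484.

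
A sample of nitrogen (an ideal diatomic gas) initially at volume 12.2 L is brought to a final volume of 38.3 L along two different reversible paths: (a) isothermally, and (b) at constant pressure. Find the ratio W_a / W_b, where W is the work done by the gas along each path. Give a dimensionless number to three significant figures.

Path (a) isothermal: W = P₁V₁ ln(V₂/V₁) → W_a/(P₁V₁) = 1.144.
Path (b) isobaric: W = P₁(V₂ − V₁) → W_b/(P₁V₁) = 2.139.
W_a / W_b = 1.144 / 2.139 = 0.5347.

W_a / W_b ≈ 0.535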